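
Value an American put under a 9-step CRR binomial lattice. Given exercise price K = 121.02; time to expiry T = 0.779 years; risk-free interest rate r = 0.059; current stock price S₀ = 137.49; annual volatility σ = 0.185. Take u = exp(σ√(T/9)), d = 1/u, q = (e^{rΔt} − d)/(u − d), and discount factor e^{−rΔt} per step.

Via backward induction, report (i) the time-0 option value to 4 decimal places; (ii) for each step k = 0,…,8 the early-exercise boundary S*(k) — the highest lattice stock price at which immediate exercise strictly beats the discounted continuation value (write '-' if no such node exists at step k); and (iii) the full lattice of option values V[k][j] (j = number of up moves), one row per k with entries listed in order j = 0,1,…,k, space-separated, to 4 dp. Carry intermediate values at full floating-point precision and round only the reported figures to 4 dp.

params: Δt=0.08656 u=1.05594 d=0.94703 q=0.53341 e^(-rΔt)=0.99491
t_9 payoffs: 36.7772 27.0892 16.2871 4.2427 0.0000 0.0000 0.0000 0.0000 0.0000 0.0000
t_8: node(8,0) S=88.9550 payoff=32.0650 vs cont=31.4486 → 32.0650 [stop]  node(8,1) S=99.1849 payoff=21.8351 vs cont=21.2187 → 21.8351 [stop]  node(8,2) S=110.5912 payoff=10.4288 vs cont=9.8123 → 10.4288 [stop]  node(8,3) S=123.3093 payoff=0.0000 vs cont=1.9695 → 1.9695 [wait]  node(8,4) S=137.4900 payoff=0.0000 vs cont=0.0000 → 0.0000 [wait]  node(8,5) S=153.3015 payoff=0.0000 vs cont=0.0000 → 0.0000 [wait]  node(8,6) S=170.9313 payoff=0.0000 vs cont=0.0000 → 0.0000 [wait]  node(8,7) S=190.5885 payoff=0.0000 vs cont=0.0000 → 0.0000 [wait]  node(8,8) S=212.5064 payoff=0.0000 vs cont=0.0000 → 0.0000 [wait]  ⇒ S*(8)=110.5912
t_7: node(7,0) S=93.9308 payoff=27.0892 vs cont=26.4728 → 27.0892 [stop]  node(7,1) S=104.7329 payoff=16.2871 vs cont=15.6707 → 16.2871 [stop]  node(7,2) S=116.7773 payoff=4.2427 vs cont=5.8864 → 5.8864 [wait]  node(7,3) S=130.2068 payoff=0.0000 vs cont=0.9143 → 0.9143 [wait]  node(7,4) S=145.1806 payoff=0.0000 vs cont=0.0000 → 0.0000 [wait]  node(7,5) S=161.8765 payoff=0.0000 vs cont=0.0000 → 0.0000 [wait]  node(7,6) S=180.4925 payoff=0.0000 vs cont=0.0000 → 0.0000 [wait]  node(7,7) S=201.2493 payoff=0.0000 vs cont=0.0000 → 0.0000 [wait]  ⇒ S*(7)=104.7329
t_6: node(6,0) S=99.1849 payoff=21.8351 vs cont=21.2187 → 21.8351 [stop]  node(6,1) S=110.5912 payoff=10.4288 vs cont=10.6846 → 10.6846 [wait]  node(6,2) S=123.3093 payoff=0.0000 vs cont=3.2178 → 3.2178 [wait]  node(6,3) S=137.4900 payoff=0.0000 vs cont=0.4244 → 0.4244 [wait]  node(6,4) S=153.3015 payoff=0.0000 vs cont=0.0000 → 0.0000 [wait]  node(6,5) S=170.9313 payoff=0.0000 vs cont=0.0000 → 0.0000 [wait]  node(6,6) S=190.5885 payoff=0.0000 vs cont=0.0000 → 0.0000 [wait]  ⇒ S*(6)=99.1849
t_5: node(5,0) S=104.7329 payoff=16.2871 vs cont=15.8064 → 16.2871 [stop]  node(5,1) S=116.7773 payoff=4.2427 vs cont=6.6676 → 6.6676 [wait]  node(5,2) S=130.2068 payoff=0.0000 vs cont=1.7190 → 1.7190 [wait]  node(5,3) S=145.1806 payoff=0.0000 vs cont=0.1970 → 0.1970 [wait]  node(5,4) S=161.8765 payoff=0.0000 vs cont=0.0000 → 0.0000 [wait]  node(5,5) S=180.4925 payoff=0.0000 vs cont=0.0000 → 0.0000 [wait]  ⇒ S*(5)=104.7329
t_4: node(4,0) S=110.5912 payoff=10.4288 vs cont=11.0992 → 11.0992 [wait]  node(4,1) S=123.3093 payoff=0.0000 vs cont=4.0075 → 4.0075 [wait]  node(4,2) S=137.4900 payoff=0.0000 vs cont=0.9025 → 0.9025 [wait]  node(4,3) S=153.3015 payoff=0.0000 vs cont=0.0915 → 0.0915 [wait]  node(4,4) S=170.9313 payoff=0.0000 vs cont=0.0000 → 0.0000 [wait]  ⇒ S*(4)=-
t_3: node(3,0) S=116.7773 payoff=4.2427 vs cont=7.2791 → 7.2791 [wait]  node(3,1) S=130.2068 payoff=0.0000 vs cont=2.3393 → 2.3393 [wait]  node(3,2) S=145.1806 payoff=0.0000 vs cont=0.4675 → 0.4675 [wait]  node(3,3) S=161.8765 payoff=0.0000 vs cont=0.0425 → 0.0425 [wait]  ⇒ S*(3)=-
t_2: node(2,0) S=123.3093 payoff=0.0000 vs cont=4.6205 → 4.6205 [wait]  node(2,1) S=137.4900 payoff=0.0000 vs cont=1.3340 → 1.3340 [wait]  node(2,2) S=153.3015 payoff=0.0000 vs cont=0.2396 → 0.2396 [wait]  ⇒ S*(2)=-
t_1: node(1,0) S=130.2068 payoff=0.0000 vs cont=2.8529 → 2.8529 [wait]  node(1,1) S=145.1806 payoff=0.0000 vs cont=0.7464 → 0.7464 [wait]  ⇒ S*(1)=-
t_0: node(0,0) S=137.4900 payoff=0.0000 vs cont=1.7205 → 1.7205 [wait]  ⇒ S*(0)=-

price = 1.7205
boundary = - - - - - 104.7329 99.1849 104.7329 110.5912
tree:
1.7205
2.8529 0.7464
4.6205 1.3340 0.2396
7.2791 2.3393 0.4675 0.0425
11.0992 4.0075 0.9025 0.0915 0.0000
16.2871 6.6676 1.7190 0.1970 0.0000 0.0000
21.8351 10.6846 3.2178 0.4244 0.0000 0.0000 0.0000
27.0892 16.2871 5.8864 0.9143 0.0000 0.0000 0.0000 0.0000
32.0650 21.8351 10.4288 1.9695 0.0000 0.0000 0.0000 0.0000 0.0000
36.7772 27.0892 16.2871 4.2427 0.0000 0.0000 0.0000 0.0000 0.0000 0.0000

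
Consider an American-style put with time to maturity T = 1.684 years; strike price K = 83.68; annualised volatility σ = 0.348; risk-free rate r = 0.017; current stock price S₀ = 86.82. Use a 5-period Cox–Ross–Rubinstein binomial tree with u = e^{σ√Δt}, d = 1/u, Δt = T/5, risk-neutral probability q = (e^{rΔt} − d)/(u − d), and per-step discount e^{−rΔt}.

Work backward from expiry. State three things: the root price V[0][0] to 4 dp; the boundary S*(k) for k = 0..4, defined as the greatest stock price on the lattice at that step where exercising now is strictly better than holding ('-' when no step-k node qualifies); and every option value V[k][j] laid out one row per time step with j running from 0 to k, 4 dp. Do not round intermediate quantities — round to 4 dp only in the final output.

params: Δt=0.33680 u=1.22380 d=0.81713 q=0.46380 e^(-rΔt)=0.99429
t_5 payoffs: 52.0522 36.3115 12.7370 0.0000 0.0000 0.0000
t_4: node(4,0) S=38.7061 payoff=44.9739 vs cont=44.4962 → 44.9739 [stop]  node(4,1) S=57.9695 payoff=25.7105 vs cont=25.2327 → 25.7105 [stop]  node(4,2) S=86.8200 payoff=0.0000 vs cont=6.7906 → 6.7906 [wait]  node(4,3) S=130.0289 payoff=0.0000 vs cont=0.0000 → 0.0000 [wait]  node(4,4) S=194.7422 payoff=0.0000 vs cont=0.0000 → 0.0000 [wait]  ⇒ S*(4)=57.9695
t_3: node(3,0) S=47.3685 payoff=36.3115 vs cont=35.8338 → 36.3115 [stop]  node(3,1) S=70.9430 payoff=12.7370 vs cont=16.8387 → 16.8387 [wait]  node(3,2) S=106.2502 payoff=0.0000 vs cont=3.6203 → 3.6203 [wait]  node(3,3) S=159.1293 payoff=0.0000 vs cont=0.0000 → 0.0000 [wait]  ⇒ S*(3)=47.3685
t_2: node(2,0) S=57.9695 payoff=25.7105 vs cont=27.1243 → 27.1243 [wait]  node(2,1) S=86.8200 payoff=0.0000 vs cont=10.6469 → 10.6469 [wait]  node(2,2) S=130.0289 payoff=0.0000 vs cont=1.9301 → 1.9301 [wait]  ⇒ S*(2)=-
t_1: node(1,0) S=70.9430 payoff=12.7370 vs cont=19.3708 → 19.3708 [wait]  node(1,1) S=106.2502 payoff=0.0000 vs cont=6.5663 → 6.5663 [wait]  ⇒ S*(1)=-
t_0: node(0,0) S=86.8200 payoff=0.0000 vs cont=13.3554 → 13.3554 [wait]  ⇒ S*(0)=-

price = 13.3554
boundary = - - - 47.3685 57.9695
tree:
13.3554
19.3708 6.5663
27.1243 10.6469 1.9301
36.3115 16.8387 3.6203 0.0000
44.9739 25.7105 6.7906 0.0000 0.0000
52.0522 36.3115 12.7370 0.0000 0.0000 0.0000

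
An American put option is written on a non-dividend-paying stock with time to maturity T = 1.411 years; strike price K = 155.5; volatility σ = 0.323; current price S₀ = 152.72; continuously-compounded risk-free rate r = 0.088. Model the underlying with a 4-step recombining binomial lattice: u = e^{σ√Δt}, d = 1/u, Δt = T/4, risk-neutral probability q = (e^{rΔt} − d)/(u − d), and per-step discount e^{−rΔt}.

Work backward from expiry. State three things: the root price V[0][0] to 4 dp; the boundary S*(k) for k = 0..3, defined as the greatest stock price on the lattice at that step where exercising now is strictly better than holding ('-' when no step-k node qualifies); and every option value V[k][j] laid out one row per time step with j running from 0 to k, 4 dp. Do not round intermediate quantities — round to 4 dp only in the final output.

Δt=0.35275, u=1.21147, d=0.82544, q=0.53386, disc=e^(-rΔt)=0.96943
k=4 terminal: V=max(K-S,0) → 84.6013 51.4440 2.7800 0.0000 0.0000
k=3: j=0 S=85.8920 intr=69.6080 cont=64.8552 V=69.6080[EX]; j=1 S=126.0612 intr=29.4388 cont=24.6859 V=29.4388[EX]; j=2 S=185.0165 intr=0.0000 cont=1.2563 V=1.2563[hold]; j=3 S=271.5434 intr=0.0000 cont=0.0000 V=0.0000[hold]  S*(3)=126.0612
k=2: j=0 S=104.0560 intr=51.4440 cont=46.6911 V=51.4440[EX]; j=1 S=152.7200 intr=2.7800 cont=13.9533 V=13.9533[hold]; j=2 S=224.1428 intr=0.0000 cont=0.5677 V=0.5677[hold]  S*(2)=104.0560
k=1: j=0 S=126.0612 intr=29.4388 cont=30.4686 V=30.4686[hold]; j=1 S=185.0165 intr=0.0000 cont=6.5992 V=6.5992[hold]  S*(1)=-
k=0: j=0 S=152.7200 intr=2.7800 cont=17.1839 V=17.1839[hold]  S*(0)=-

price = 17.1839
boundary = - - 104.0560 126.0612
tree:
17.1839
30.4686 6.5992
51.4440 13.9533 0.5677
69.6080 29.4388 1.2563 0.0000
84.6013 51.4440 2.7800 0.0000 0.0000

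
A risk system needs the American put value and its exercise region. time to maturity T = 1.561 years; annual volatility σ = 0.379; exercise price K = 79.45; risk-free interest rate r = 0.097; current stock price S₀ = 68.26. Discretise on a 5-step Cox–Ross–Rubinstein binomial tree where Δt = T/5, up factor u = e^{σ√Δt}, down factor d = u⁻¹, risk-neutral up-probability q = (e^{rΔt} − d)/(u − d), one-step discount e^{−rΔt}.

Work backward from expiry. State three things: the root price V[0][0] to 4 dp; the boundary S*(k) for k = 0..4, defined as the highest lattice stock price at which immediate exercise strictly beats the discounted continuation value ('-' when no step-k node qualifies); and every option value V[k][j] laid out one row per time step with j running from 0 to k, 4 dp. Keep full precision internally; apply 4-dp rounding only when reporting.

price = 15.1941
boundary = - 55.2329 44.6919 55.2329 44.6919
tree:
15.1941
24.2171 7.7417
34.7581 13.9472 2.4562
43.2874 24.2171 5.2668 0.0000
50.1888 34.7581 11.2937 0.0000 0.0000
55.7732 43.2874 24.2171 0.0000 0.0000 0.0000

params: Δt=0.31220 u=1.23586 d=0.80915 q=0.51931 e^(-rΔt)=0.97017
t_5 payoffs: 55.7732 43.2874 24.2171 0.0000 0.0000 0.0000
t_4: node(4,0) S=29.2612 payoff=50.1888 vs cont=47.8189 → 50.1888 [stop]  node(4,1) S=44.6919 payoff=34.7581 vs cont=32.3881 → 34.7581 [stop]  node(4,2) S=68.2600 payoff=11.1900 vs cont=11.2937 → 11.2937 [wait]  node(4,3) S=104.2566 payoff=0.0000 vs cont=0.0000 → 0.0000 [wait]  node(4,4) S=159.2359 payoff=0.0000 vs cont=0.0000 → 0.0000 [wait]  ⇒ S*(4)=44.6919
t_3: node(3,0) S=36.1626 payoff=43.2874 vs cont=40.9174 → 43.2874 [stop]  node(3,1) S=55.2329 payoff=24.2171 vs cont=21.8994 → 24.2171 [stop]  node(3,2) S=84.3597 payoff=0.0000 vs cont=5.2668 → 5.2668 [wait]  node(3,3) S=128.8464 payoff=0.0000 vs cont=0.0000 → 0.0000 [wait]  ⇒ S*(3)=55.2329
t_2: node(2,0) S=44.6919 payoff=34.7581 vs cont=32.3881 → 34.7581 [stop]  node(2,1) S=68.2600 payoff=11.1900 vs cont=13.9472 → 13.9472 [wait]  node(2,2) S=104.2566 payoff=0.0000 vs cont=2.4562 → 2.4562 [wait]  ⇒ S*(2)=44.6919
t_1: node(1,0) S=55.2329 payoff=24.2171 vs cont=23.2363 → 24.2171 [stop]  node(1,1) S=84.3597 payoff=0.0000 vs cont=7.7417 → 7.7417 [wait]  ⇒ S*(1)=55.2329
t_0: node(0,0) S=68.2600 payoff=11.1900 vs cont=15.1941 → 15.1941 [wait]  ⇒ S*(0)=-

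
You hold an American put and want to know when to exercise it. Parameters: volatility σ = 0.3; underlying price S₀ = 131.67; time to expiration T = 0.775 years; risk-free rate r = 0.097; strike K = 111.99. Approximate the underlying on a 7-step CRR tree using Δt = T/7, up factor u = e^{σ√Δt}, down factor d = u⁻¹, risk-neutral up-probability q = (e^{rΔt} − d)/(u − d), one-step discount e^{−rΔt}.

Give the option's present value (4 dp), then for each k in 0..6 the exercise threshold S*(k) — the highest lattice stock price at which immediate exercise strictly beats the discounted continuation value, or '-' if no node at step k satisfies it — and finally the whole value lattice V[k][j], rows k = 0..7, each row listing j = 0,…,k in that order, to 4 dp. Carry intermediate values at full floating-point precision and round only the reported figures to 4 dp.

Δt=0.11071  u=1.10497  d=0.90500  q=0.52906  discount=0.98932
step 7 (expiry): payoffs max(K−S,0) = 46.5228 32.0567 14.3941 0.0000 0.0000 0.0000 0.0000 0.0000
step 6: (k=6,j=0): S=72.3396, (K−S)⁺=39.6504, hold=38.4542 ⇒ V=39.6504 exercise | (k=6,j=1): S=88.3242, (K−S)⁺=23.6658, hold=22.4696 ⇒ V=23.6658 exercise | (k=6,j=2): S=107.8408, (K−S)⁺=4.1492, hold=6.7064 ⇒ V=6.7064 continue | (k=6,j=3): S=131.6700, (K−S)⁺=0.0000, hold=0.0000 ⇒ V=0.0000 continue | (k=6,j=4): S=160.7646, (K−S)⁺=0.0000, hold=0.0000 ⇒ V=0.0000 continue | (k=6,j=5): S=196.2882, (K−S)⁺=0.0000, hold=0.0000 ⇒ V=0.0000 continue | (k=6,j=6): S=239.6612, (K−S)⁺=0.0000, hold=0.0000 ⇒ V=0.0000 continue  boundary S*=88.3242
step 5: (k=5,j=0): S=79.9333, (K−S)⁺=32.0567, hold=30.8604 ⇒ V=32.0567 exercise | (k=5,j=1): S=97.5959, (K−S)⁺=14.3941, hold=14.5364 ⇒ V=14.5364 continue | (k=5,j=2): S=119.1612, (K−S)⁺=0.0000, hold=3.1246 ⇒ V=3.1246 continue | (k=5,j=3): S=145.4918, (K−S)⁺=0.0000, hold=0.0000 ⇒ V=0.0000 continue | (k=5,j=4): S=177.6406, (K−S)⁺=0.0000, hold=0.0000 ⇒ V=0.0000 continue | (k=5,j=5): S=216.8932, (K−S)⁺=0.0000, hold=0.0000 ⇒ V=0.0000 continue  boundary S*=79.9333
step 4: (k=4,j=0): S=88.3242, (K−S)⁺=23.6658, hold=22.5440 ⇒ V=23.6658 exercise | (k=4,j=1): S=107.8408, (K−S)⁺=4.1492, hold=8.4081 ⇒ V=8.4081 continue | (k=4,j=2): S=131.6700, (K−S)⁺=0.0000, hold=1.4558 ⇒ V=1.4558 continue | (k=4,j=3): S=160.7646, (K−S)⁺=0.0000, hold=0.0000 ⇒ V=0.0000 continue | (k=4,j=4): S=196.2882, (K−S)⁺=0.0000, hold=0.0000 ⇒ V=0.0000 continue  boundary S*=88.3242
step 3: (k=3,j=0): S=97.5959, (K−S)⁺=14.3941, hold=15.4270 ⇒ V=15.4270 continue | (k=3,j=1): S=119.1612, (K−S)⁺=0.0000, hold=4.6794 ⇒ V=4.6794 continue | (k=3,j=2): S=145.4918, (K−S)⁺=0.0000, hold=0.6783 ⇒ V=0.6783 continue | (k=3,j=3): S=177.6406, (K−S)⁺=0.0000, hold=0.0000 ⇒ V=0.0000 continue  boundary S*=-
step 2: (k=2,j=0): S=107.8408, (K−S)⁺=4.1492, hold=9.6369 ⇒ V=9.6369 continue | (k=2,j=1): S=131.6700, (K−S)⁺=0.0000, hold=2.5352 ⇒ V=2.5352 continue | (k=2,j=2): S=160.7646, (K−S)⁺=0.0000, hold=0.3160 ⇒ V=0.3160 continue  boundary S*=-
step 1: (k=1,j=0): S=119.1612, (K−S)⁺=0.0000, hold=5.8169 ⇒ V=5.8169 continue | (k=1,j=1): S=145.4918, (K−S)⁺=0.0000, hold=1.3466 ⇒ V=1.3466 continue  boundary S*=-
step 0: (k=0,j=0): S=131.6700, (K−S)⁺=0.0000, hold=3.4149 ⇒ V=3.4149 continue  boundary S*=-

price = 3.4149
boundary = - - - - 88.3242 79.9333 88.3242
tree:
3.4149
5.8169 1.3466
9.6369 2.5352 0.3160
15.4270 4.6794 0.6783 0.0000
23.6658 8.4081 1.4558 0.0000 0.0000
32.0567 14.5364 3.1246 0.0000 0.0000 0.0000
39.6504 23.6658 6.7064 0.0000 0.0000 0.0000 0.0000
46.5228 32.0567 14.3941 0.0000 0.0000 0.0000 0.0000 0.0000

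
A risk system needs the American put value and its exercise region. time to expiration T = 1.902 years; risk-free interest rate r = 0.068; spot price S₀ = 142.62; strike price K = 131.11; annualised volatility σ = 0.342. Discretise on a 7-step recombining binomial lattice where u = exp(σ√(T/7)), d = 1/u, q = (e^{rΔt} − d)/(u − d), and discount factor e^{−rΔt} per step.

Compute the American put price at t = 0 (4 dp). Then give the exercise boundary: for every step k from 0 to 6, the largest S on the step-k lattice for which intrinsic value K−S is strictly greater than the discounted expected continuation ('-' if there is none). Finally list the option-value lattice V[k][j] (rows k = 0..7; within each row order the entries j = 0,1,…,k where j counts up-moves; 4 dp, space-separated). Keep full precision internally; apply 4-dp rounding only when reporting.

price = 14.5829
boundary = - - - 83.5436 69.9022 83.5436 99.8471
tree:
14.5829
22.3361 7.5971
33.1820 12.6346 2.9891
47.5664 20.4461 5.5204 0.6432
61.2078 31.9380 10.0484 1.3305 0.0000
72.6218 47.5664 17.9497 2.7523 0.0000 0.0000
82.1720 61.2078 31.2629 5.6934 0.0000 0.0000 0.0000
90.1629 72.6218 47.5664 11.7777 0.0000 0.0000 0.0000 0.0000

Δt=0.27171, u=1.19515, d=0.83672, q=0.50758, disc=e^(-rΔt)=0.98169
k=7 terminal: V=max(K-S,0) → 90.1629 72.6218 47.5664 11.7777 0.0000 0.0000 0.0000 0.0000
k=6: j=0 S=48.9380 intr=82.1720 cont=79.7718 V=82.1720[EX]; j=1 S=69.9022 intr=61.2078 cont=58.8076 V=61.2078[EX]; j=2 S=99.8471 intr=31.2629 cont=28.8626 V=31.2629[EX]; j=3 S=142.6200 intr=0.0000 cont=5.6934 V=5.6934[hold]; j=4 S=203.7160 intr=0.0000 cont=0.0000 V=0.0000[hold]; j=5 S=290.9846 intr=0.0000 cont=0.0000 V=0.0000[hold]; j=6 S=415.6376 intr=0.0000 cont=0.0000 V=0.0000[hold]  S*(6)=99.8471
k=5: j=0 S=58.4882 intr=72.6218 cont=70.2216 V=72.6218[EX]; j=1 S=83.5436 intr=47.5664 cont=45.1662 V=47.5664[EX]; j=2 S=119.3323 intr=11.7777 cont=17.9497 V=17.9497[hold]; j=3 S=170.4523 intr=0.0000 cont=2.7523 V=2.7523[hold]; j=4 S=243.4712 intr=0.0000 cont=0.0000 V=0.0000[hold]; j=5 S=347.7703 intr=0.0000 cont=0.0000 V=0.0000[hold]  S*(5)=83.5436
k=4: j=0 S=69.9022 intr=61.2078 cont=58.8076 V=61.2078[EX]; j=1 S=99.8471 intr=31.2629 cont=31.9380 V=31.9380[hold]; j=2 S=142.6200 intr=0.0000 cont=10.0484 V=10.0484[hold]; j=3 S=203.7160 intr=0.0000 cont=1.3305 V=1.3305[hold]; j=4 S=290.9846 intr=0.0000 cont=0.0000 V=0.0000[hold]  S*(4)=69.9022
k=3: j=0 S=83.5436 intr=47.5664 cont=45.5026 V=47.5664[EX]; j=1 S=119.3323 intr=11.7777 cont=20.4461 V=20.4461[hold]; j=2 S=170.4523 intr=0.0000 cont=5.5204 V=5.5204[hold]; j=3 S=243.4712 intr=0.0000 cont=0.6432 V=0.6432[hold]  S*(3)=83.5436
k=2: j=0 S=99.8471 intr=31.2629 cont=33.1820 V=33.1820[hold]; j=1 S=142.6200 intr=0.0000 cont=12.6346 V=12.6346[hold]; j=2 S=203.7160 intr=0.0000 cont=2.9891 V=2.9891[hold]  S*(2)=-
k=1: j=0 S=119.3323 intr=11.7777 cont=22.3361 V=22.3361[hold]; j=1 S=170.4523 intr=0.0000 cont=7.5971 V=7.5971[hold]  S*(1)=-
k=0: j=0 S=142.6200 intr=0.0000 cont=14.5829 V=14.5829[hold]  S*(0)=-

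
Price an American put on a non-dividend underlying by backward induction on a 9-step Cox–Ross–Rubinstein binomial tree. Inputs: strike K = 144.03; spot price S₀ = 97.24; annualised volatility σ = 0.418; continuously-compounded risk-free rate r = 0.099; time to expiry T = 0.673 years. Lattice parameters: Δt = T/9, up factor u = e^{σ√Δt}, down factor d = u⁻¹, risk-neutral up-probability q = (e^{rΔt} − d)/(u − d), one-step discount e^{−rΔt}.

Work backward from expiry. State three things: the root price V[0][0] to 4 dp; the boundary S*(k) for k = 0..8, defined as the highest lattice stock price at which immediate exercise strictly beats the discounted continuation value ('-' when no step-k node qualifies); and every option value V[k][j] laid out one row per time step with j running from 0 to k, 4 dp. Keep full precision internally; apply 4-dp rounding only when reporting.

price = 46.7900
boundary = 97.2400 86.7368 97.2400 86.7368 97.2400 109.0151 97.2400 109.0151 122.2161
tree:
46.7900
57.2932 35.9917
66.6620 46.7900 25.8908
75.0188 57.2932 35.4340 16.8766
82.4729 66.6620 46.7900 24.7758 9.3481
89.1219 75.0188 57.2932 35.0149 15.0600 3.8621
95.0527 82.4729 66.6620 46.7900 23.4804 6.9917 0.8377
100.3429 89.1219 75.0188 57.2932 35.0149 12.4700 1.7011 0.0000
105.0617 95.0527 82.4729 66.6620 46.7900 21.8139 3.4542 0.0000 0.0000
109.2708 100.3429 89.1219 75.0188 57.2932 35.0149 7.0144 0.0000 0.0000 0.0000

Δt=0.07478, u=1.12109, d=0.89199, q=0.50389, disc=e^(-rΔt)=0.99262
k=9 terminal: V=max(K-S,0) → 109.2708 100.3429 89.1219 75.0188 57.2932 35.0149 7.0144 0.0000 0.0000 0.0000
k=8: j=0 S=38.9683 intr=105.0617 cont=103.9994 V=105.0617[EX]; j=1 S=48.9773 intr=95.0527 cont=93.9904 V=95.0527[EX]; j=2 S=61.5571 intr=82.4729 cont=81.4106 V=82.4729[EX]; j=3 S=77.3680 intr=66.6620 cont=65.5997 V=66.6620[EX]; j=4 S=97.2400 intr=46.7900 cont=45.7277 V=46.7900[EX]; j=5 S=122.2161 intr=21.8139 cont=20.7516 V=21.8139[EX]; j=6 S=153.6073 intr=0.0000 cont=3.4542 V=3.4542[hold]; j=7 S=193.0613 intr=0.0000 cont=0.0000 V=0.0000[hold]; j=8 S=242.6491 intr=0.0000 cont=0.0000 V=0.0000[hold]  S*(8)=122.2161
k=7: j=0 S=43.6871 intr=100.3429 cont=99.2806 V=100.3429[EX]; j=1 S=54.9081 intr=89.1219 cont=88.0596 V=89.1219[EX]; j=2 S=69.0112 intr=75.0188 cont=73.9565 V=75.0188[EX]; j=3 S=86.7368 intr=57.2932 cont=56.2309 V=57.2932[EX]; j=4 S=109.0151 intr=35.0149 cont=33.9526 V=35.0149[EX]; j=5 S=137.0156 intr=7.0144 cont=12.4700 V=12.4700[hold]; j=6 S=172.2081 intr=0.0000 cont=1.7011 V=1.7011[hold]; j=7 S=216.4398 intr=0.0000 cont=0.0000 V=0.0000[hold]  S*(7)=109.0151
k=6: j=0 S=48.9773 intr=95.0527 cont=93.9904 V=95.0527[EX]; j=1 S=61.5571 intr=82.4729 cont=81.4106 V=82.4729[EX]; j=2 S=77.3680 intr=66.6620 cont=65.5997 V=66.6620[EX]; j=3 S=97.2400 intr=46.7900 cont=45.7277 V=46.7900[EX]; j=4 S=122.2161 intr=21.8139 cont=23.4804 V=23.4804[hold]; j=5 S=153.6073 intr=0.0000 cont=6.9917 V=6.9917[hold]; j=6 S=193.0613 intr=0.0000 cont=0.8377 V=0.8377[hold]  S*(6)=97.2400
k=5: j=0 S=54.9081 intr=89.1219 cont=88.0596 V=89.1219[EX]; j=1 S=69.0112 intr=75.0188 cont=73.9565 V=75.0188[EX]; j=2 S=86.7368 intr=57.2932 cont=56.2309 V=57.2932[EX]; j=3 S=109.0151 intr=35.0149 cont=34.7861 V=35.0149[EX]; j=4 S=137.0156 intr=7.0144 cont=15.0600 V=15.0600[hold]; j=5 S=172.2081 intr=0.0000 cont=3.8621 V=3.8621[hold]  S*(5)=109.0151
k=4: j=0 S=61.5571 intr=82.4729 cont=81.4106 V=82.4729[EX]; j=1 S=77.3680 intr=66.6620 cont=65.5997 V=66.6620[EX]; j=2 S=97.2400 intr=46.7900 cont=45.7277 V=46.7900[EX]; j=3 S=122.2161 intr=21.8139 cont=24.7758 V=24.7758[hold]; j=4 S=153.6073 intr=0.0000 cont=9.3481 V=9.3481[hold]  S*(4)=97.2400
k=3: j=0 S=69.0112 intr=75.0188 cont=73.9565 V=75.0188[EX]; j=1 S=86.7368 intr=57.2932 cont=56.2309 V=57.2932[EX]; j=2 S=109.0151 intr=35.0149 cont=35.4340 V=35.4340[hold]; j=3 S=137.0156 intr=7.0144 cont=16.8766 V=16.8766[hold]  S*(3)=86.7368
k=2: j=0 S=77.3680 intr=66.6620 cont=65.5997 V=66.6620[EX]; j=1 S=97.2400 intr=46.7900 cont=45.9373 V=46.7900[EX]; j=2 S=122.2161 intr=21.8139 cont=25.8908 V=25.8908[hold]  S*(2)=97.2400
k=1: j=0 S=86.7368 intr=57.2932 cont=56.2309 V=57.2932[EX]; j=1 S=109.0151 intr=35.0149 cont=35.9917 V=35.9917[hold]  S*(1)=86.7368
k=0: j=0 S=97.2400 intr=46.7900 cont=46.2163 V=46.7900[EX]  S*(0)=97.2400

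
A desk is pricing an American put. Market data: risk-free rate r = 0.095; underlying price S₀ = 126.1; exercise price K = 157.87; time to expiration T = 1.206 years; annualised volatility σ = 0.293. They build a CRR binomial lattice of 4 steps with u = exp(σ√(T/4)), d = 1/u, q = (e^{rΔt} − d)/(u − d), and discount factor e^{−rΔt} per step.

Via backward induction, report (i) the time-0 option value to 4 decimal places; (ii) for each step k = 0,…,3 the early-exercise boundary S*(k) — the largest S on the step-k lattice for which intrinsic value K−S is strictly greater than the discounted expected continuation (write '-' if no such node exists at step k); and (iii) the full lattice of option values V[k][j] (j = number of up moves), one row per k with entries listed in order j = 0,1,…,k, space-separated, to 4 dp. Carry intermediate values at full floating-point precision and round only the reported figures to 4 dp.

price = 31.7700
boundary = 126.1000 107.3604 126.1000 107.3604
tree:
31.7700
50.5096 17.1485
66.4642 31.7700 6.0812
80.0479 50.5096 13.8996 0.0000
91.6130 66.4642 31.7700 0.0000 0.0000

Δt=0.30150, u=1.17455, d=0.85139, q=0.54978, disc=e^(-rΔt)=0.97176
k=4 terminal: V=max(K-S,0) → 91.6130 66.4642 31.7700 0.0000 0.0000
k=3: j=0 S=77.8221 intr=80.0479 cont=75.5903 V=80.0479[EX]; j=1 S=107.3604 intr=50.5096 cont=46.0519 V=50.5096[EX]; j=2 S=148.1105 intr=9.7595 cont=13.8996 V=13.8996[hold]; j=3 S=204.3278 intr=0.0000 cont=0.0000 V=0.0000[hold]  S*(3)=107.3604
k=2: j=0 S=91.4058 intr=66.4642 cont=62.0066 V=66.4642[EX]; j=1 S=126.1000 intr=31.7700 cont=29.5242 V=31.7700[EX]; j=2 S=173.9629 intr=0.0000 cont=6.0812 V=6.0812[hold]  S*(2)=126.1000
k=1: j=0 S=107.3604 intr=50.5096 cont=46.0519 V=50.5096[EX]; j=1 S=148.1105 intr=9.7595 cont=17.1485 V=17.1485[hold]  S*(1)=107.3604
k=0: j=0 S=126.1000 intr=31.7700 cont=31.2600 V=31.7700[EX]  S*(0)=126.1000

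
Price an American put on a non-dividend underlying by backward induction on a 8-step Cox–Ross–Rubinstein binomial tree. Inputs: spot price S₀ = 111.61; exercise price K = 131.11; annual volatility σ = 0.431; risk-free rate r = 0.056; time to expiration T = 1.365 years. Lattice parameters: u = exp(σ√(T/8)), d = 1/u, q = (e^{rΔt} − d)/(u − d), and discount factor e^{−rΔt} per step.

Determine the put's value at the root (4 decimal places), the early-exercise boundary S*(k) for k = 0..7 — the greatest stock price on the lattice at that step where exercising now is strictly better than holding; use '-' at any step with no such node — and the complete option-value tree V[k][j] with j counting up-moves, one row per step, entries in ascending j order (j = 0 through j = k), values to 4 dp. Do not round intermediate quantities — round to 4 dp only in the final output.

Δt=0.17062, u=1.19486, d=0.83692, q=0.48243, disc=e^(-rΔt)=0.99049
k=8 terminal: V=max(K-S,0) → 104.2469 92.7576 76.3543 52.9353 19.5000 0.0000 0.0000 0.0000 0.0000
k=7: j=0 S=32.0977 intr=99.0123 cont=97.7655 V=99.0123[EX]; j=1 S=45.8259 intr=85.2841 cont=84.0373 V=85.2841[EX]; j=2 S=65.4256 intr=65.6844 cont=64.4376 V=65.6844[EX]; j=3 S=93.4081 intr=37.7019 cont=36.4551 V=37.7019[EX]; j=4 S=133.3588 intr=0.0000 cont=9.9966 V=9.9966[hold]; j=5 S=190.3962 intr=0.0000 cont=0.0000 V=0.0000[hold]; j=6 S=271.8286 intr=0.0000 cont=0.0000 V=0.0000[hold]; j=7 S=388.0896 intr=0.0000 cont=0.0000 V=0.0000[hold]  S*(7)=93.4081
k=6: j=0 S=38.3524 intr=92.7576 cont=91.5108 V=92.7576[EX]; j=1 S=54.7557 intr=76.3543 cont=75.1075 V=76.3543[EX]; j=2 S=78.1747 intr=52.9353 cont=51.6885 V=52.9353[EX]; j=3 S=111.6100 intr=19.5000 cont=24.1046 V=24.1046[hold]; j=4 S=159.3455 intr=0.0000 cont=5.1247 V=5.1247[hold]; j=5 S=227.4976 intr=0.0000 cont=0.0000 V=0.0000[hold]; j=6 S=324.7982 intr=0.0000 cont=0.0000 V=0.0000[hold]  S*(6)=78.1747
k=5: j=0 S=45.8259 intr=85.2841 cont=84.0373 V=85.2841[EX]; j=1 S=65.4256 intr=65.6844 cont=64.4376 V=65.6844[EX]; j=2 S=93.4081 intr=37.7019 cont=38.6553 V=38.6553[hold]; j=3 S=133.3588 intr=0.0000 cont=14.8060 V=14.8060[hold]; j=4 S=190.3962 intr=0.0000 cont=2.6272 V=2.6272[hold]; j=5 S=271.8286 intr=0.0000 cont=0.0000 V=0.0000[hold]  S*(5)=65.4256
k=4: j=0 S=54.7557 intr=76.3543 cont=75.1075 V=76.3543[EX]; j=1 S=78.1747 intr=52.9353 cont=52.1441 V=52.9353[EX]; j=2 S=111.6100 intr=19.5000 cont=26.8915 V=26.8915[hold]; j=3 S=159.3455 intr=0.0000 cont=8.8456 V=8.8456[hold]; j=4 S=227.4976 intr=0.0000 cont=1.3468 V=1.3468[hold]  S*(4)=78.1747
k=3: j=0 S=65.4256 intr=65.6844 cont=64.4376 V=65.6844[EX]; j=1 S=93.4081 intr=37.7019 cont=39.9870 V=39.9870[hold]; j=2 S=133.3588 intr=0.0000 cont=18.0127 V=18.0127[hold]; j=3 S=190.3962 intr=0.0000 cont=5.1783 V=5.1783[hold]  S*(3)=65.4256
k=2: j=0 S=78.1747 intr=52.9353 cont=52.7805 V=52.9353[EX]; j=1 S=111.6100 intr=19.5000 cont=29.1065 V=29.1065[hold]; j=2 S=159.3455 intr=0.0000 cont=11.7085 V=11.7085[hold]  S*(2)=78.1747
k=1: j=0 S=93.4081 intr=37.7019 cont=41.0455 V=41.0455[hold]; j=1 S=133.3588 intr=0.0000 cont=20.5162 V=20.5162[hold]  S*(1)=-
k=0: j=0 S=111.6100 intr=19.5000 cont=30.8454 V=30.8454[hold]  S*(0)=-

price = 30.8454
boundary = - - 78.1747 65.4256 78.1747 65.4256 78.1747 93.4081
tree:
30.8454
41.0455 20.5162
52.9353 29.1065 11.7085
65.6844 39.9870 18.0127 5.1783
76.3543 52.9353 26.8915 8.8456 1.3468
85.2841 65.6844 38.6553 14.8060 2.6272 0.0000
92.7576 76.3543 52.9353 24.1046 5.1247 0.0000 0.0000
99.0123 85.2841 65.6844 37.7019 9.9966 0.0000 0.0000 0.0000
104.2469 92.7576 76.3543 52.9353 19.5000 0.0000 0.0000 0.0000 0.0000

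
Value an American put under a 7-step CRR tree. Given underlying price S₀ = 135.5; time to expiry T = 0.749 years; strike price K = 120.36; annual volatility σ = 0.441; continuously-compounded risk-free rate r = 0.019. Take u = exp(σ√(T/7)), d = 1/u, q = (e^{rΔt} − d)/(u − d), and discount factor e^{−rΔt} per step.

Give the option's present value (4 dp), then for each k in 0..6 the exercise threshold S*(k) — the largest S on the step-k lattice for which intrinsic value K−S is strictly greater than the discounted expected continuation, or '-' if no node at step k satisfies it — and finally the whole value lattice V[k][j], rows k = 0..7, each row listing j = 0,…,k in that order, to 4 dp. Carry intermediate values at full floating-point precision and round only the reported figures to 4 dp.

price = 11.9011
boundary = - - - - 76.0927 87.9006 101.5409
tree:
11.9011
17.3847 5.7943
24.6715 9.2766 1.9086
33.7865 14.5418 3.4038 0.2378
44.2673 22.1624 6.0467 0.4505 0.0000
54.4891 32.4594 10.6944 0.8533 0.0000 0.0000
63.3377 44.2673 18.8191 1.6165 0.0000 0.0000 0.0000
70.9977 54.4891 32.4594 3.0621 0.0000 0.0000 0.0000 0.0000

params: Δt=0.10700 u=1.15518 d=0.86567 q=0.47103 e^(-rΔt)=0.99797
t_7 payoffs: 70.9977 54.4891 32.4594 3.0621 0.0000 0.0000 0.0000 0.0000
t_6: node(6,0) S=57.0223 payoff=63.3377 vs cont=63.0933 → 63.3377 [stop]  node(6,1) S=76.0927 payoff=44.2673 vs cont=44.0229 → 44.2673 [stop]  node(6,2) S=101.5409 payoff=18.8191 vs cont=18.5746 → 18.8191 [stop]  node(6,3) S=135.5000 payoff=0.0000 vs cont=1.6165 → 1.6165 [wait]  node(6,4) S=180.8163 payoff=0.0000 vs cont=0.0000 → 0.0000 [wait]  node(6,5) S=241.2880 payoff=0.0000 vs cont=0.0000 → 0.0000 [wait]  node(6,6) S=321.9837 payoff=0.0000 vs cont=0.0000 → 0.0000 [wait]  ⇒ S*(6)=101.5409
t_5: node(5,0) S=65.8709 payoff=54.4891 vs cont=54.2446 → 54.4891 [stop]  node(5,1) S=87.9006 payoff=32.4594 vs cont=32.2149 → 32.4594 [stop]  node(5,2) S=117.2979 payoff=3.0621 vs cont=10.6944 → 10.6944 [wait]  node(5,3) S=156.5267 payoff=0.0000 vs cont=0.8533 → 0.8533 [wait]  node(5,4) S=208.8751 payoff=0.0000 vs cont=0.0000 → 0.0000 [wait]  node(5,5) S=278.7307 payoff=0.0000 vs cont=0.0000 → 0.0000 [wait]  ⇒ S*(5)=87.9006
t_4: node(4,0) S=76.0927 payoff=44.2673 vs cont=44.0229 → 44.2673 [stop]  node(4,1) S=101.5409 payoff=18.8191 vs cont=22.1624 → 22.1624 [wait]  node(4,2) S=135.5000 payoff=0.0000 vs cont=6.0467 → 6.0467 [wait]  node(4,3) S=180.8163 payoff=0.0000 vs cont=0.4505 → 0.4505 [wait]  node(4,4) S=241.2880 payoff=0.0000 vs cont=0.0000 → 0.0000 [wait]  ⇒ S*(4)=76.0927
t_3: node(3,0) S=87.9006 payoff=32.4594 vs cont=33.7865 → 33.7865 [wait]  node(3,1) S=117.2979 payoff=3.0621 vs cont=14.5418 → 14.5418 [wait]  node(3,2) S=156.5267 payoff=0.0000 vs cont=3.4038 → 3.4038 [wait]  node(3,3) S=208.8751 payoff=0.0000 vs cont=0.2378 → 0.2378 [wait]  ⇒ S*(3)=-
t_2: node(2,0) S=101.5409 payoff=18.8191 vs cont=24.6715 → 24.6715 [wait]  node(2,1) S=135.5000 payoff=0.0000 vs cont=9.2766 → 9.2766 [wait]  node(2,2) S=180.8163 payoff=0.0000 vs cont=1.9086 → 1.9086 [wait]  ⇒ S*(2)=-
t_1: node(1,0) S=117.2979 payoff=3.0621 vs cont=17.3847 → 17.3847 [wait]  node(1,1) S=156.5267 payoff=0.0000 vs cont=5.7943 → 5.7943 [wait]  ⇒ S*(1)=-
t_0: node(0,0) S=135.5000 payoff=0.0000 vs cont=11.9011 → 11.9011 [wait]  ⇒ S*(0)=-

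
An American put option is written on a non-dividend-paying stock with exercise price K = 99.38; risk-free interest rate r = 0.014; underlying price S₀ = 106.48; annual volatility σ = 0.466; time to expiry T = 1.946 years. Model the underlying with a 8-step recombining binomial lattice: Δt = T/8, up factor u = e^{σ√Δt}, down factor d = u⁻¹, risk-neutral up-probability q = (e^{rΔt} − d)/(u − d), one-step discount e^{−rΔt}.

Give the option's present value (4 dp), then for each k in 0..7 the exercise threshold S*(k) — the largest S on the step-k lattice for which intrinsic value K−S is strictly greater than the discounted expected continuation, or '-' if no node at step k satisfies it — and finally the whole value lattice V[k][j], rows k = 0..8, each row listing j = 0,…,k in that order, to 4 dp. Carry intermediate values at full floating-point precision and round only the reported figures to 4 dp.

params: Δt=0.24325 u=1.25839 d=0.79467 q=0.45015 e^(-rΔt)=0.99660
t_8 payoffs: 82.4465 72.5651 56.9173 32.1385 0.0000 0.0000 0.0000 0.0000 0.0000
t_7: node(7,0) S=21.3089 payoff=78.0711 vs cont=77.7332 → 78.0711 [stop]  node(7,1) S=33.7437 payoff=65.6363 vs cont=65.2985 → 65.6363 [stop]  node(7,2) S=53.4346 payoff=45.9454 vs cont=45.6075 → 45.9454 [stop]  node(7,3) S=84.6161 payoff=14.7639 vs cont=17.6113 → 17.6113 [wait]  node(7,4) S=133.9933 payoff=0.0000 vs cont=0.0000 → 0.0000 [wait]  node(7,5) S=212.1845 payoff=0.0000 vs cont=0.0000 → 0.0000 [wait]  node(7,6) S=336.0037 payoff=0.0000 vs cont=0.0000 → 0.0000 [wait]  node(7,7) S=532.0769 payoff=0.0000 vs cont=0.0000 → 0.0000 [wait]  ⇒ S*(7)=53.4346
t_6: node(6,0) S=26.8149 payoff=72.5651 vs cont=72.2272 → 72.5651 [stop]  node(6,1) S=42.4627 payoff=56.9173 vs cont=56.5795 → 56.9173 [stop]  node(6,2) S=67.2415 payoff=32.1385 vs cont=33.0780 → 33.0780 [wait]  node(6,3) S=106.4800 payoff=0.0000 vs cont=9.6506 → 9.6506 [wait]  node(6,4) S=168.6159 payoff=0.0000 vs cont=0.0000 → 0.0000 [wait]  node(6,5) S=267.0108 payoff=0.0000 vs cont=0.0000 → 0.0000 [wait]  node(6,6) S=422.8236 payoff=0.0000 vs cont=0.0000 → 0.0000 [wait]  ⇒ S*(6)=42.4627
t_5: node(5,0) S=33.7437 payoff=65.6363 vs cont=65.2985 → 65.6363 [stop]  node(5,1) S=53.4346 payoff=45.9454 vs cont=46.0290 → 46.0290 [wait]  node(5,2) S=84.6161 payoff=14.7639 vs cont=22.4556 → 22.4556 [wait]  node(5,3) S=133.9933 payoff=0.0000 vs cont=5.2884 → 5.2884 [wait]  node(5,4) S=212.1845 payoff=0.0000 vs cont=0.0000 → 0.0000 [wait]  node(5,5) S=336.0037 payoff=0.0000 vs cont=0.0000 → 0.0000 [wait]  ⇒ S*(5)=33.7437
t_4: node(4,0) S=42.4627 payoff=56.9173 vs cont=56.6170 → 56.9173 [stop]  node(4,1) S=67.2415 payoff=32.1385 vs cont=35.2970 → 35.2970 [wait]  node(4,2) S=106.4800 payoff=0.0000 vs cont=14.6777 → 14.6777 [wait]  node(4,3) S=168.6159 payoff=0.0000 vs cont=2.8979 → 2.8979 [wait]  node(4,4) S=267.0108 payoff=0.0000 vs cont=0.0000 → 0.0000 [wait]  ⇒ S*(4)=42.4627
t_3: node(3,0) S=53.4346 payoff=45.9454 vs cont=47.0245 → 47.0245 [wait]  node(3,1) S=84.6161 payoff=14.7639 vs cont=25.9268 → 25.9268 [wait]  node(3,2) S=133.9933 payoff=0.0000 vs cont=9.3432 → 9.3432 [wait]  node(3,3) S=212.1845 payoff=0.0000 vs cont=1.5880 → 1.5880 [wait]  ⇒ S*(3)=-
t_2: node(2,0) S=67.2415 payoff=32.1385 vs cont=37.3998 → 37.3998 [wait]  node(2,1) S=106.4800 payoff=0.0000 vs cont=18.3989 → 18.3989 [wait]  node(2,2) S=168.6159 payoff=0.0000 vs cont=5.8323 → 5.8323 [wait]  ⇒ S*(2)=-
t_1: node(1,0) S=84.6161 payoff=14.7639 vs cont=28.7485 → 28.7485 [wait]  node(1,1) S=133.9933 payoff=0.0000 vs cont=12.6987 → 12.6987 [wait]  ⇒ S*(1)=-
t_0: node(0,0) S=106.4800 payoff=0.0000 vs cont=21.4505 → 21.4505 [wait]  ⇒ S*(0)=-

price = 21.4505
boundary = - - - - 42.4627 33.7437 42.4627 53.4346
tree:
21.4505
28.7485 12.6987
37.3998 18.3989 5.8323
47.0245 25.9268 9.3432 1.5880
56.9173 35.2970 14.6777 2.8979 0.0000
65.6363 46.0290 22.4556 5.2884 0.0000 0.0000
72.5651 56.9173 33.0780 9.6506 0.0000 0.0000 0.0000
78.0711 65.6363 45.9454 17.6113 0.0000 0.0000 0.0000 0.0000
82.4465 72.5651 56.9173 32.1385 0.0000 0.0000 0.0000 0.0000 0.0000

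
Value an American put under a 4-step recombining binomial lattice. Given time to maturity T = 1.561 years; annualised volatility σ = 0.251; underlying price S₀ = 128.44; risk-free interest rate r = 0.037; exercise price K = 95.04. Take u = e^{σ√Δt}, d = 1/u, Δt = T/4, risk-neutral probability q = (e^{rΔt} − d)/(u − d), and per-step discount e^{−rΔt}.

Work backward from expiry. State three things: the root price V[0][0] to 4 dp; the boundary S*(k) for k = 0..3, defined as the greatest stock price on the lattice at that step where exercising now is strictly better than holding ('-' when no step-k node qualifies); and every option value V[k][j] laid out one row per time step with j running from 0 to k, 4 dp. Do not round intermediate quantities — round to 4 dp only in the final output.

Δt=0.39025, u=1.16976, d=0.85488, q=0.50707, disc=e^(-rΔt)=0.98566
k=4 terminal: V=max(K-S,0) → 26.4420 1.1745 0.0000 0.0000 0.0000
k=3: j=0 S=80.2433 intr=14.7967 cont=13.4343 V=14.7967[EX]; j=1 S=109.8002 intr=0.0000 cont=0.5707 V=0.5707[hold]; j=2 S=150.2441 intr=0.0000 cont=0.0000 V=0.0000[hold]; j=3 S=205.5853 intr=0.0000 cont=0.0000 V=0.0000[hold]  S*(3)=80.2433
k=2: j=0 S=93.8655 intr=1.1745 cont=7.4744 V=7.4744[hold]; j=1 S=128.4400 intr=0.0000 cont=0.2773 V=0.2773[hold]; j=2 S=175.7498 intr=0.0000 cont=0.0000 V=0.0000[hold]  S*(2)=-
k=1: j=0 S=109.8002 intr=0.0000 cont=3.7701 V=3.7701[hold]; j=1 S=150.2441 intr=0.0000 cont=0.1347 V=0.1347[hold]  S*(1)=-
k=0: j=0 S=128.4400 intr=0.0000 cont=1.8991 V=1.8991[hold]  S*(0)=-

price = 1.8991
boundary = - - - 80.2433
tree:
1.8991
3.7701 0.1347
7.4744 0.2773 0.0000
14.7967 0.5707 0.0000 0.0000
26.4420 1.1745 0.0000 0.0000 0.0000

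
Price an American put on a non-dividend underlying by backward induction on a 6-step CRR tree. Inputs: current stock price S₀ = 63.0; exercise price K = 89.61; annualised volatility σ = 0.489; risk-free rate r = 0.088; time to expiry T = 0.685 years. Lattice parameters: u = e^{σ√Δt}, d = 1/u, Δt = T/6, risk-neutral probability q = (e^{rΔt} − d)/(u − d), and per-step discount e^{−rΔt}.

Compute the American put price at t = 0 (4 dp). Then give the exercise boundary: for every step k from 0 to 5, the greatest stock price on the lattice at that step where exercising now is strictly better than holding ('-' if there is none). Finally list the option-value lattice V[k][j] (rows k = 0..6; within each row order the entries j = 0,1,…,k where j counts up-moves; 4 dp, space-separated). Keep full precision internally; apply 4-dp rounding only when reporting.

price = 27.4264
boundary = - 53.4052 45.2717 53.4052 63.0000 74.3186
tree:
27.4264
36.2048 18.8266
44.3383 26.7507 10.9414
51.2331 36.2048 17.4315 4.3907
57.0778 44.3383 26.6100 8.2077 0.4959
62.0324 51.2331 36.2048 15.2914 0.9807 0.0000
66.2324 57.0778 44.3383 26.6100 1.9394 0.0000 0.0000

Δt=0.11417, u=1.17966, d=0.84770, q=0.48920, disc=e^(-rΔt)=0.99000
k=6 terminal: V=max(K-S,0) → 66.2324 57.0778 44.3383 26.6100 1.9394 0.0000 0.0000
k=5: j=0 S=27.5776 intr=62.0324 cont=61.1366 V=62.0324[EX]; j=1 S=38.3769 intr=51.2331 cont=50.3373 V=51.2331[EX]; j=2 S=53.4052 intr=36.2048 cont=35.3090 V=36.2048[EX]; j=3 S=74.3186 intr=15.2914 cont=14.3957 V=15.2914[EX]; j=4 S=103.4215 intr=0.0000 cont=0.9807 V=0.9807[hold]; j=5 S=143.9211 intr=0.0000 cont=0.0000 V=0.0000[hold]  S*(5)=74.3186
k=4: j=0 S=32.5322 intr=57.0778 cont=56.1820 V=57.0778[EX]; j=1 S=45.2717 intr=44.3383 cont=43.4425 V=44.3383[EX]; j=2 S=63.0000 intr=26.6100 cont=25.7142 V=26.6100[EX]; j=3 S=87.6706 intr=1.9394 cont=8.2077 V=8.2077[hold]; j=4 S=122.0022 intr=0.0000 cont=0.4959 V=0.4959[hold]  S*(4)=63.0000
k=3: j=0 S=38.3769 intr=51.2331 cont=50.3373 V=51.2331[EX]; j=1 S=53.4052 intr=36.2048 cont=35.3090 V=36.2048[EX]; j=2 S=74.3186 intr=15.2914 cont=17.4315 V=17.4315[hold]; j=3 S=103.4215 intr=0.0000 cont=4.3907 V=4.3907[hold]  S*(3)=53.4052
k=2: j=0 S=45.2717 intr=44.3383 cont=43.4425 V=44.3383[EX]; j=1 S=63.0000 intr=26.6100 cont=26.7507 V=26.7507[hold]; j=2 S=87.6706 intr=1.9394 cont=10.9414 V=10.9414[hold]  S*(2)=45.2717
k=1: j=0 S=53.4052 intr=36.2048 cont=35.3771 V=36.2048[EX]; j=1 S=74.3186 intr=15.2914 cont=18.8266 V=18.8266[hold]  S*(1)=53.4052
k=0: j=0 S=63.0000 intr=26.6100 cont=27.4264 V=27.4264[hold]  S*(0)=-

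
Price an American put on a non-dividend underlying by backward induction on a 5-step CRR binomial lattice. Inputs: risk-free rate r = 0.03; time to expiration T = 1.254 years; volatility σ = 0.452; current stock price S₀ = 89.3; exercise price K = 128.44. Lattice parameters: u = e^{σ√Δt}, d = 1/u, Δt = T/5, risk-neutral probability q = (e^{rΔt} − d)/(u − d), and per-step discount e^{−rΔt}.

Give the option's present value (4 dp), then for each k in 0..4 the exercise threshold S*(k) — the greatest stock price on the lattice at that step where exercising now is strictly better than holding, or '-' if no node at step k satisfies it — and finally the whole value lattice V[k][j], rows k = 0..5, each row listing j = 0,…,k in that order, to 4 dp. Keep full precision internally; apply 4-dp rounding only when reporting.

Δt=0.25080  u=1.25403  d=0.79743  q=0.46019  discount=0.99250
step 5 (expiry): payoffs max(K−S,0) = 99.6452 83.1576 57.2295 16.4552 0.0000 0.0000
step 4: (k=4,j=0): S=36.1095, (K−S)⁺=92.3305, hold=91.3677 ⇒ V=92.3305 exercise | (k=4,j=1): S=56.7854, (K−S)⁺=71.6546, hold=70.6919 ⇒ V=71.6546 exercise | (k=4,j=2): S=89.3000, (K−S)⁺=39.1400, hold=38.1772 ⇒ V=39.1400 exercise | (k=4,j=3): S=140.4321, (K−S)⁺=0.0000, hold=8.8161 ⇒ V=8.8161 continue | (k=4,j=4): S=220.8418, (K−S)⁺=0.0000, hold=0.0000 ⇒ V=0.0000 continue  boundary S*=89.3000
step 3: (k=3,j=0): S=45.2824, (K−S)⁺=83.1576, hold=82.1949 ⇒ V=83.1576 exercise | (k=3,j=1): S=71.2105, (K−S)⁺=57.2295, hold=56.2668 ⇒ V=57.2295 exercise | (k=3,j=2): S=111.9848, (K−S)⁺=16.4552, hold=24.9964 ⇒ V=24.9964 continue | (k=3,j=3): S=176.1059, (K−S)⁺=0.0000, hold=4.7233 ⇒ V=4.7233 continue  boundary S*=71.2105
step 2: (k=2,j=0): S=56.7854, (K−S)⁺=71.6546, hold=70.6919 ⇒ V=71.6546 exercise | (k=2,j=1): S=89.3000, (K−S)⁺=39.1400, hold=42.0784 ⇒ V=42.0784 continue | (k=2,j=2): S=140.4321, (K−S)⁺=0.0000, hold=15.5495 ⇒ V=15.5495 continue  boundary S*=56.7854
step 1: (k=1,j=0): S=71.2105, (K−S)⁺=57.2295, hold=57.6088 ⇒ V=57.6088 continue | (k=1,j=1): S=111.9848, (K−S)⁺=16.4552, hold=29.6461 ⇒ V=29.6461 continue  boundary S*=-
step 0: (k=0,j=0): S=89.3000, (K−S)⁺=39.1400, hold=44.4053 ⇒ V=44.4053 continue  boundary S*=-

price = 44.4053
boundary = - - 56.7854 71.2105 89.3000
tree:
44.4053
57.6088 29.6461
71.6546 42.0784 15.5495
83.1576 57.2295 24.9964 4.7233
92.3305 71.6546 39.1400 8.8161 0.0000
99.6452 83.1576 57.2295 16.4552 0.0000 0.0000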